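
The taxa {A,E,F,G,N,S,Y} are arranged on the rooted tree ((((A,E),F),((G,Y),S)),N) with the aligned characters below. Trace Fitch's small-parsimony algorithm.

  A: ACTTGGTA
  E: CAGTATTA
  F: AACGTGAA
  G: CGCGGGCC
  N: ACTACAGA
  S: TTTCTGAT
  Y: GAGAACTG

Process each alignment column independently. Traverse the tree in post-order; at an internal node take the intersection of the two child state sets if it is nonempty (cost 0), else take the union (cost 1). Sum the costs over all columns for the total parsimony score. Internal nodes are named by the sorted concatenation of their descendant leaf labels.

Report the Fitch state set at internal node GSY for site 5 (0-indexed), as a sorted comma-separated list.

G

site 0, node AE: A={A} ∪ E={C} → {A,C} (+1)
site 0, node AEF: AE={A,C} ∩ F={A} → {A} (+0)
site 0, node GY: G={C} ∪ Y={G} → {C,G} (+1)
site 0, node GSY: GY={C,G} ∪ S={T} → {C,G,T} (+1)
site 0, node AEFGSY: AEF={A} ∪ GSY={C,G,T} → {A,C,G,T} (+1)
site 0, node AEFGNSY: AEFGSY={A,C,G,T} ∩ N={A} → {A} (+0)
site 1, node AE: A={C} ∪ E={A} → {A,C} (+1)
site 1, node AEF: AE={A,C} ∩ F={A} → {A} (+0)
site 1, node GY: G={G} ∪ Y={A} → {A,G} (+1)
site 1, node GSY: GY={A,G} ∪ S={T} → {A,G,T} (+1)
site 1, node AEFGSY: AEF={A} ∩ GSY={A,G,T} → {A} (+0)
site 1, node AEFGNSY: AEFGSY={A} ∪ N={C} → {A,C} (+1)
site 2, node AE: A={T} ∪ E={G} → {G,T} (+1)
site 2, node AEF: AE={G,T} ∪ F={C} → {C,G,T} (+1)
site 2, node GY: G={C} ∪ Y={G} → {C,G} (+1)
site 2, node GSY: GY={C,G} ∪ S={T} → {C,G,T} (+1)
site 2, node AEFGSY: AEF={C,G,T} ∩ GSY={C,G,T} → {C,G,T} (+0)
site 2, node AEFGNSY: AEFGSY={C,G,T} ∩ N={T} → {T} (+0)
site 3, node AE: A={T} ∩ E={T} → {T} (+0)
site 3, node AEF: AE={T} ∪ F={G} → {G,T} (+1)
site 3, node GY: G={G} ∪ Y={A} → {A,G} (+1)
site 3, node GSY: GY={A,G} ∪ S={C} → {A,C,G} (+1)
site 3, node AEFGSY: AEF={G,T} ∩ GSY={A,C,G} → {G} (+0)
site 3, node AEFGNSY: AEFGSY={G} ∪ N={A} → {A,G} (+1)
site 4, node AE: A={G} ∪ E={A} → {A,G} (+1)
site 4, node AEF: AE={A,G} ∪ F={T} → {A,G,T} (+1)
site 4, node GY: G={G} ∪ Y={A} → {A,G} (+1)
site 4, node GSY: GY={A,G} ∪ S={T} → {A,G,T} (+1)
site 4, node AEFGSY: AEF={A,G,T} ∩ GSY={A,G,T} → {A,G,T} (+0)
site 4, node AEFGNSY: AEFGSY={A,G,T} ∪ N={C} → {A,C,G,T} (+1)
site 5, node AE: A={G} ∪ E={T} → {G,T} (+1)
site 5, node AEF: AE={G,T} ∩ F={G} → {G} (+0)
site 5, node GY: G={G} ∪ Y={C} → {C,G} (+1)
site 5, node GSY: GY={C,G} ∩ S={G} → {G} (+0)
site 5, node AEFGSY: AEF={G} ∩ GSY={G} → {G} (+0)
site 5, node AEFGNSY: AEFGSY={G} ∪ N={A} → {A,G} (+1)
site 6, node AE: A={T} ∩ E={T} → {T} (+0)
site 6, node AEF: AE={T} ∪ F={A} → {A,T} (+1)
site 6, node GY: G={C} ∪ Y={T} → {C,T} (+1)
site 6, node GSY: GY={C,T} ∪ S={A} → {A,C,T} (+1)
site 6, node AEFGSY: AEF={A,T} ∩ GSY={A,C,T} → {A,T} (+0)
site 6, node AEFGNSY: AEFGSY={A,T} ∪ N={G} → {A,G,T} (+1)
site 7, node AE: A={A} ∩ E={A} → {A} (+0)
site 7, node AEF: AE={A} ∩ F={A} → {A} (+0)
site 7, node GY: G={C} ∪ Y={G} → {C,G} (+1)
site 7, node GSY: GY={C,G} ∪ S={T} → {C,G,T} (+1)
site 7, node AEFGSY: AEF={A} ∪ GSY={C,G,T} → {A,C,G,T} (+1)
site 7, node AEFGNSY: AEFGSY={A,C,G,T} ∩ N={A} → {A} (+0)
per-site changes: [4, 4, 4, 4, 5, 3, 4, 3]; total = 31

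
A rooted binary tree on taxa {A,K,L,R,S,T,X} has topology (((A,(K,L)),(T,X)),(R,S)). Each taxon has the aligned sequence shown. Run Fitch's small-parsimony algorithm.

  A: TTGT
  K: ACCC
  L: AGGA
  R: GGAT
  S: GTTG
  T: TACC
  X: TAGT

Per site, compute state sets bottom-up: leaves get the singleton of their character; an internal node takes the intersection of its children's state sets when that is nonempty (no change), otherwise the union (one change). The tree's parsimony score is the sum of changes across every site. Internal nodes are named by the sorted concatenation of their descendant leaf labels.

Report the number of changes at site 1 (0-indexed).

4

[col 0] KL: children K:{A}, L:{A} ∩→ {A}; cost 0
[col 0] AKL: children A:{T}, KL:{A} ∪→ {A,T}; cost 1
[col 0] TX: children T:{T}, X:{T} ∩→ {T}; cost 0
[col 0] AKLTX: children AKL:{A,T}, TX:{T} ∩→ {T}; cost 0
[col 0] RS: children R:{G}, S:{G} ∩→ {G}; cost 0
[col 0] AKLRSTX: children AKLTX:{T}, RS:{G} ∪→ {G,T}; cost 1
[col 1] KL: children K:{C}, L:{G} ∪→ {C,G}; cost 1
[col 1] AKL: children A:{T}, KL:{C,G} ∪→ {C,G,T}; cost 1
[col 1] TX: children T:{A}, X:{A} ∩→ {A}; cost 0
[col 1] AKLTX: children AKL:{C,G,T}, TX:{A} ∪→ {A,C,G,T}; cost 1
[col 1] RS: children R:{G}, S:{T} ∪→ {G,T}; cost 1
[col 1] AKLRSTX: children AKLTX:{A,C,G,T}, RS:{G,T} ∩→ {G,T}; cost 0
[col 2] KL: children K:{C}, L:{G} ∪→ {C,G}; cost 1
[col 2] AKL: children A:{G}, KL:{C,G} ∩→ {G}; cost 0
[col 2] TX: children T:{C}, X:{G} ∪→ {C,G}; cost 1
[col 2] AKLTX: children AKL:{G}, TX:{C,G} ∩→ {G}; cost 0
[col 2] RS: children R:{A}, S:{T} ∪→ {A,T}; cost 1
[col 2] AKLRSTX: children AKLTX:{G}, RS:{A,T} ∪→ {A,G,T}; cost 1
[col 3] KL: children K:{C}, L:{A} ∪→ {A,C}; cost 1
[col 3] AKL: children A:{T}, KL:{A,C} ∪→ {A,C,T}; cost 1
[col 3] TX: children T:{C}, X:{T} ∪→ {C,T}; cost 1
[col 3] AKLTX: children AKL:{A,C,T}, TX:{C,T} ∩→ {C,T}; cost 0
[col 3] RS: children R:{T}, S:{G} ∪→ {G,T}; cost 1
[col 3] AKLRSTX: children AKLTX:{C,T}, RS:{G,T} ∩→ {T}; cost 0
per-site changes: [2, 4, 4, 4]; total = 14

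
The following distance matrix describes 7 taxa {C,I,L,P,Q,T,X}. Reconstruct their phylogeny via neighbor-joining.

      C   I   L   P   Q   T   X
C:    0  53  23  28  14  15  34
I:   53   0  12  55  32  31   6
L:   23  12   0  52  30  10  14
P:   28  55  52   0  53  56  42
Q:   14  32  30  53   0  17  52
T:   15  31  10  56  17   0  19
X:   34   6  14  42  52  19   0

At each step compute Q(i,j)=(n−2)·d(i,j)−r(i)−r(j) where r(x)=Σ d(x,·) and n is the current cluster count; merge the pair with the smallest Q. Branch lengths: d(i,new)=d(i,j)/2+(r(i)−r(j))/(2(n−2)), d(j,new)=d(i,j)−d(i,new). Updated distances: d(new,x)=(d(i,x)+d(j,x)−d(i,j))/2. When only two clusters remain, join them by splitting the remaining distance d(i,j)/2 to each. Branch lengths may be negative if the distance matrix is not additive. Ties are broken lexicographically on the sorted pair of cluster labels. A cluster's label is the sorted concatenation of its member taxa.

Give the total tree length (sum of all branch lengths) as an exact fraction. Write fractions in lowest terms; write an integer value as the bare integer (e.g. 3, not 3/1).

1. join I+X (d=6, Q=-326) ⇒ IX; edges |I|=26/5, |X|=4/5
  updated: d(C,IX)=81/2, d(IX,L)=10, d(IX,P)=91/2, d(IX,Q)=39, d(IX,T)=22
2. join C+P (d=28, Q=-243) ⇒ CP; edges |C|=-1/4, |P|=113/4
  updated: d(CP,IX)=29, d(CP,L)=47/2, d(CP,Q)=39/2, d(CP,T)=43/2
3. join IX+L (d=10, Q=-287/2) ⇒ ILX; edges |IX|=113/12, |L|=7/12
  updated: d(CP,ILX)=85/4, d(ILX,Q)=59/2, d(ILX,T)=11
4. join CP+Q (d=39/2, Q=-357/4) ⇒ CPQ; edges |CP|=141/16, |Q|=171/16
  updated: d(CPQ,ILX)=125/8, d(CPQ,T)=19/2
5. join CPQ+ILX (d=125/8, Q=-289/8) ⇒ CILPQX; edges |CPQ|=113/16, |ILX|=137/16
  updated: d(CILPQX,T)=39/16
6. join CILPQX+T (d=39/16) ⇒ CILPQTX; edges |CILPQX|=39/32, |T|=39/32
final tree: ((((C:-1/4,P:113/4):141/16,Q:171/16):113/16,((I:26/5,X:4/5):113/12,L:7/12):137/16):39/32,T:39/32)
total length: 1305/16

1305/16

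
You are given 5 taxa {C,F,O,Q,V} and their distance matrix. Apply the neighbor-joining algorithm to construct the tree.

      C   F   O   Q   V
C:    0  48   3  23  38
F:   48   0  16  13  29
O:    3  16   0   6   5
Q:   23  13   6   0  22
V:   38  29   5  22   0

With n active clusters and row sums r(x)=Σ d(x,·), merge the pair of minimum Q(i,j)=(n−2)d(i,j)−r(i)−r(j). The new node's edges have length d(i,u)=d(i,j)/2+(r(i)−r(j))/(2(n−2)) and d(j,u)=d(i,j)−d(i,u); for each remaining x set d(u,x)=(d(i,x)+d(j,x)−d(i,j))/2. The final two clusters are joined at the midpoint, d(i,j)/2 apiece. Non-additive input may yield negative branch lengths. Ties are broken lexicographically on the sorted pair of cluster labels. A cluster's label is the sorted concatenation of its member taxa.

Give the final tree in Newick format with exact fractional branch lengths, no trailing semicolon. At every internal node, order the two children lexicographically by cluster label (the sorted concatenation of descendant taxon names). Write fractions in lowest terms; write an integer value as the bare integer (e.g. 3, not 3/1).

((((C:91/6,O:-73/6):65/8,V:95/8):57/8,F:101/8):3/16,Q:3/16)

iteration 1: select C,O (d=3, Q=-133); attach at lengths (91/6, -73/6); label the merged cluster CO
  updated: d(CO,F)=61/2, d(CO,Q)=13, d(CO,V)=20
iteration 2: select CO,V (d=20, Q=-189/2); attach at lengths (65/8, 95/8); label the merged cluster COV
  updated: d(COV,F)=79/4, d(COV,Q)=15/2
iteration 3: select COV,F (d=79/4, Q=-161/4); attach at lengths (57/8, 101/8); label the merged cluster CFOV
  updated: d(CFOV,Q)=3/8
iteration 4: select CFOV,Q (d=3/8); attach at lengths (3/16, 3/16); label the merged cluster CFOQV
final tree: ((((C:91/6,O:-73/6):65/8,V:95/8):57/8,F:101/8):3/16,Q:3/16)
total length: 345/8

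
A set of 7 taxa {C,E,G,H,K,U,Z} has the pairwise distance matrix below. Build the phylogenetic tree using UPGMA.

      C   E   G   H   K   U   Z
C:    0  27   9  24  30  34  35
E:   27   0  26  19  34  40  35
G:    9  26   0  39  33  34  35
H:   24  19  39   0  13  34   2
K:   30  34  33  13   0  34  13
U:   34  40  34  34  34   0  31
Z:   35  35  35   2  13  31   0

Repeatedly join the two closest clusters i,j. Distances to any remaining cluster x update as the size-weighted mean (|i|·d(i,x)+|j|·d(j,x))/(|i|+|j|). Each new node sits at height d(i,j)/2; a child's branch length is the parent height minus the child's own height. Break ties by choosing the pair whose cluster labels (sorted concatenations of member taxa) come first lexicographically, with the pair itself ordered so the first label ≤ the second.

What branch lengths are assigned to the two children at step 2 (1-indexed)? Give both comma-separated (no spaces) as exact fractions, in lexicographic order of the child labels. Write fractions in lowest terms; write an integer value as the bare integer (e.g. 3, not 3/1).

9/2,9/2

1. join H+Z (d=2) ⇒ HZ; edges |H|=1, |Z|=1
  updated: d(C,HZ)=59/2, d(E,HZ)=27, d(G,HZ)=37, d(HZ,K)=13, d(HZ,U)=65/2
2. join C+G (d=9) ⇒ CG; edges |C|=9/2, |G|=9/2
  updated: d(CG,E)=53/2, d(CG,HZ)=133/4, d(CG,K)=63/2, d(CG,U)=34
3. join HZ+K (d=13) ⇒ HKZ; edges |HZ|=11/2, |K|=13/2
  updated: d(CG,HKZ)=98/3, d(E,HKZ)=88/3, d(HKZ,U)=33
4. join CG+E (d=53/2) ⇒ CEG; edges |CG|=35/4, |E|=53/4
  updated: d(CEG,HKZ)=284/9, d(CEG,U)=36
5. join CEG+HKZ (d=284/9) ⇒ CEGHKZ; edges |CEG|=91/36, |HKZ|=167/18
  updated: d(CEGHKZ,U)=69/2
6. join CEGHKZ+U (d=69/2) ⇒ CEGHKUZ; edges |CEGHKZ|=53/36, |U|=69/4
final tree: ((((C:9/2,G:9/2):35/4,E:53/4):91/36,((H:1,Z:1):11/2,K:13/2):167/18):53/36,U:69/4)
total length: 2719/36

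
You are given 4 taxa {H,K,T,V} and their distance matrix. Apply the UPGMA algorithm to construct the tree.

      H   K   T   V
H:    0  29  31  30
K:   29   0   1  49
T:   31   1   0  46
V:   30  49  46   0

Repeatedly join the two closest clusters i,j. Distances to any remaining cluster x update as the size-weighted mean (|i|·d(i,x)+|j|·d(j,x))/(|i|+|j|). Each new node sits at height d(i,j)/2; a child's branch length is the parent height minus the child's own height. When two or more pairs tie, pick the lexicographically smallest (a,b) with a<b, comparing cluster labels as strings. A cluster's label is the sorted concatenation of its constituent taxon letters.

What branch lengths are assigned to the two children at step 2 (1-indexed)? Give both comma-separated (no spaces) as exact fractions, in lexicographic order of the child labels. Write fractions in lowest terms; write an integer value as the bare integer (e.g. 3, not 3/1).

iteration 1: select K,T (d=1); attach at lengths (1/2, 1/2); label the merged cluster KT
  updated: d(H,KT)=30, d(KT,V)=95/2
iteration 2: select H,KT (d=30); attach at lengths (15, 29/2); label the merged cluster HKT
  updated: d(HKT,V)=125/3
iteration 3: select HKT,V (d=125/3); attach at lengths (35/6, 125/6); label the merged cluster HKTV
final tree: ((H:15,(K:1/2,T:1/2):29/2):35/6,V:125/6)
total length: 343/6

15,29/2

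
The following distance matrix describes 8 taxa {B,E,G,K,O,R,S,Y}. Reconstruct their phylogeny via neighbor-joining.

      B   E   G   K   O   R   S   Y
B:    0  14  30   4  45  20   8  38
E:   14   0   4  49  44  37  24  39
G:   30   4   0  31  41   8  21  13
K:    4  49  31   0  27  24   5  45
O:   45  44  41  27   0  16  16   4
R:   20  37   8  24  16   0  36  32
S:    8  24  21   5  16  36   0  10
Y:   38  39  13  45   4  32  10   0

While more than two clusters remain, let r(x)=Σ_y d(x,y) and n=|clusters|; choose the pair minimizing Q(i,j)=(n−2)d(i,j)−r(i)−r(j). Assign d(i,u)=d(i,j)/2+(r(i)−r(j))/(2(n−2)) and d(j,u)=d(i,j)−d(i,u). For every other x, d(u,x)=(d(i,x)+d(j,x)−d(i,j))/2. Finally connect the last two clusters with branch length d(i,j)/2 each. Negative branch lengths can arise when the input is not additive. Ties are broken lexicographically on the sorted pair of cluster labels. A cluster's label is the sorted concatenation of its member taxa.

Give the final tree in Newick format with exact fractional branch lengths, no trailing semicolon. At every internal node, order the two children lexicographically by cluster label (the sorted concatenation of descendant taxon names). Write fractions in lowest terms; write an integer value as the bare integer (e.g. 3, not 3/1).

(((((B:5/16,K:59/16):37/8,S:-1/8):145/16,(O:3,Y:1):185/16):69/16,(E:137/20,G:-57/20):45/4):37/8,R:37/8)

iteration 1: select O,Y (d=4, Q=-350); attach at lengths (3, 1); label the merged cluster OY
  updated: d(B,OY)=79/2, d(E,OY)=79/2, d(G,OY)=25, d(K,OY)=34, d(OY,R)=22, d(OY,S)=11
iteration 2: select E,G (d=4, Q=-533/2); attach at lengths (137/20, -57/20); label the merged cluster EG
  updated: d(B,EG)=20, d(EG,K)=38, d(EG,OY)=121/4, d(EG,R)=41/2, d(EG,S)=41/2
iteration 3: select B,K (d=4, Q=-361/2); attach at lengths (5/16, 59/16); label the merged cluster BK
  updated: d(BK,EG)=27, d(BK,OY)=139/4, d(BK,R)=20, d(BK,S)=9/2
iteration 4: select BK,S (d=9/2, Q=-579/4); attach at lengths (37/8, -1/8); label the merged cluster BKS
  updated: d(BKS,EG)=43/2, d(BKS,OY)=165/8, d(BKS,R)=103/4
iteration 5: select BKS,OY (d=165/8, Q=-199/2); attach at lengths (145/16, 185/16); label the merged cluster BKOSY
  updated: d(BKOSY,EG)=249/16, d(BKOSY,R)=217/16
iteration 6: select BKOSY,EG (d=249/16, Q=-397/8); attach at lengths (69/16, 45/4); label the merged cluster BEGKOSY
  updated: d(BEGKOSY,R)=37/4
iteration 7: select BEGKOSY,R (d=37/4); attach at lengths (37/8, 37/8); label the merged cluster BEGKORSY
final tree: (((((B:5/16,K:59/16):37/8,S:-1/8):145/16,(O:3,Y:1):185/16):69/16,(E:137/20,G:-57/20):45/4):37/8,R:37/8)
total length: 991/16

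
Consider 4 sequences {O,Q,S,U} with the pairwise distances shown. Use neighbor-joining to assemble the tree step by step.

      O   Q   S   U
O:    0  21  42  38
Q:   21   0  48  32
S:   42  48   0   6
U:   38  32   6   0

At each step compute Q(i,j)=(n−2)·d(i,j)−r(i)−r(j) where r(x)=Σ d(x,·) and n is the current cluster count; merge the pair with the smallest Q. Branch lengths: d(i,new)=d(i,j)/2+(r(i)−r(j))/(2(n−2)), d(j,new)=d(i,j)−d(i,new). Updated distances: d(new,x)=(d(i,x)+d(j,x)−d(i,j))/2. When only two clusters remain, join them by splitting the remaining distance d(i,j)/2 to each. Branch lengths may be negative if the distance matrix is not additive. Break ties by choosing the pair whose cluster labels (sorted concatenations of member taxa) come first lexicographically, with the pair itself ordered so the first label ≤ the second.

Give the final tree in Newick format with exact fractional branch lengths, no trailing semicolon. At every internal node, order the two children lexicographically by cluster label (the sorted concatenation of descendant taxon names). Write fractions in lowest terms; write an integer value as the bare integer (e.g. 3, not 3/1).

1. join O+Q (d=21, Q=-160) ⇒ OQ; edges |O|=21/2, |Q|=21/2
  updated: d(OQ,S)=69/2, d(OQ,U)=49/2
2. join OQ+S (d=69/2, Q=-65) ⇒ OQS; edges |OQ|=53/2, |S|=8
  updated: d(OQS,U)=-2
3. join OQS+U (d=-2) ⇒ OQSU; edges |OQS|=-1, |U|=-1
final tree: (((O:21/2,Q:21/2):53/2,S:8):-1,U:-1)
total length: 107/2

(((O:21/2,Q:21/2):53/2,S:8):-1,U:-1)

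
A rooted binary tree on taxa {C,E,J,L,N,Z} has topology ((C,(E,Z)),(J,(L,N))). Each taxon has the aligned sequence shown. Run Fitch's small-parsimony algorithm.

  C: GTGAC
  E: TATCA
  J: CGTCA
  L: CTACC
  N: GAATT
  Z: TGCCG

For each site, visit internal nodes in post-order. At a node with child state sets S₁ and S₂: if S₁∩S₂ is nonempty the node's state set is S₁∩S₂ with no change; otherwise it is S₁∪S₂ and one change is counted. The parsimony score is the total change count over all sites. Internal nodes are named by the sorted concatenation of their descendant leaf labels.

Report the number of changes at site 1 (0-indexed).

4

site 0, node EZ: E={T} ∩ Z={T} → {T} (+0)
site 0, node CEZ: C={G} ∪ EZ={T} → {G,T} (+1)
site 0, node LN: L={C} ∪ N={G} → {C,G} (+1)
site 0, node JLN: J={C} ∩ LN={C,G} → {C} (+0)
site 0, node CEJLNZ: CEZ={G,T} ∪ JLN={C} → {C,G,T} (+1)
site 1, node EZ: E={A} ∪ Z={G} → {A,G} (+1)
site 1, node CEZ: C={T} ∪ EZ={A,G} → {A,G,T} (+1)
site 1, node LN: L={T} ∪ N={A} → {A,T} (+1)
site 1, node JLN: J={G} ∪ LN={A,T} → {A,G,T} (+1)
site 1, node CEJLNZ: CEZ={A,G,T} ∩ JLN={A,G,T} → {A,G,T} (+0)
site 2, node EZ: E={T} ∪ Z={C} → {C,T} (+1)
site 2, node CEZ: C={G} ∪ EZ={C,T} → {C,G,T} (+1)
site 2, node LN: L={A} ∩ N={A} → {A} (+0)
site 2, node JLN: J={T} ∪ LN={A} → {A,T} (+1)
site 2, node CEJLNZ: CEZ={C,G,T} ∩ JLN={A,T} → {T} (+0)
site 3, node EZ: E={C} ∩ Z={C} → {C} (+0)
site 3, node CEZ: C={A} ∪ EZ={C} → {A,C} (+1)
site 3, node LN: L={C} ∪ N={T} → {C,T} (+1)
site 3, node JLN: J={C} ∩ LN={C,T} → {C} (+0)
site 3, node CEJLNZ: CEZ={A,C} ∩ JLN={C} → {C} (+0)
site 4, node EZ: E={A} ∪ Z={G} → {A,G} (+1)
site 4, node CEZ: C={C} ∪ EZ={A,G} → {A,C,G} (+1)
site 4, node LN: L={C} ∪ N={T} → {C,T} (+1)
site 4, node JLN: J={A} ∪ LN={C,T} → {A,C,T} (+1)
site 4, node CEJLNZ: CEZ={A,C,G} ∩ JLN={A,C,T} → {A,C} (+0)
per-site changes: [3, 4, 3, 2, 4]; total = 16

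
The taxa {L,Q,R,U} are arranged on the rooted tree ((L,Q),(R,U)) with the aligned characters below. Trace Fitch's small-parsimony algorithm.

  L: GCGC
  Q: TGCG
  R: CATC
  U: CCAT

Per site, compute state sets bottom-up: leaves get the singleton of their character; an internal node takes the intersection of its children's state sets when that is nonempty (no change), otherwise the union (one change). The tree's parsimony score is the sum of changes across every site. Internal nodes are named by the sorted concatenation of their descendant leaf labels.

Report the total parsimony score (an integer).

LQ@0: {G} ∪ {T} = {G,T} (union, +1)
RU@0: {C} ∩ {C} = {C} (intersection, +0)
LQRU@0: {G,T} ∪ {C} = {C,G,T} (union, +1)
LQ@1: {C} ∪ {G} = {C,G} (union, +1)
RU@1: {A} ∪ {C} = {A,C} (union, +1)
LQRU@1: {C,G} ∩ {A,C} = {C} (intersection, +0)
LQ@2: {G} ∪ {C} = {C,G} (union, +1)
RU@2: {T} ∪ {A} = {A,T} (union, +1)
LQRU@2: {C,G} ∪ {A,T} = {A,C,G,T} (union, +1)
LQ@3: {C} ∪ {G} = {C,G} (union, +1)
RU@3: {C} ∪ {T} = {C,T} (union, +1)
LQRU@3: {C,G} ∩ {C,T} = {C} (intersection, +0)
per-site changes: [2, 2, 3, 2]; total = 9

9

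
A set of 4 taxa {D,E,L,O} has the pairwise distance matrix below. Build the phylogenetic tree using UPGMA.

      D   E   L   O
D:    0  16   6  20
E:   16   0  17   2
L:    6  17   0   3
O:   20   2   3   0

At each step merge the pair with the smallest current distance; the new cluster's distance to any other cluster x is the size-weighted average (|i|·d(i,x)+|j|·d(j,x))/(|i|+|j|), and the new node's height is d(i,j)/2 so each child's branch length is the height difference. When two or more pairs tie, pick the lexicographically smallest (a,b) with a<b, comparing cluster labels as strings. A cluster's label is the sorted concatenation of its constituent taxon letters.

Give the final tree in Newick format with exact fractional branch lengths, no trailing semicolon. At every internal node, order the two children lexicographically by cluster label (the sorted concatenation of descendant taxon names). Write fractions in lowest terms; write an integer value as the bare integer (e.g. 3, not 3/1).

step 1: merge (E,O) at d=2; branch lengths E→1, O→1; new cluster EO
  updated: d(D,EO)=18, d(EO,L)=10
step 2: merge (D,L) at d=6; branch lengths D→3, L→3; new cluster DL
  updated: d(DL,EO)=14
step 3: merge (DL,EO) at d=14; branch lengths DL→4, EO→6; new cluster DELO
final tree: ((D:3,L:3):4,(E:1,O:1):6)
total length: 18

((D:3,L:3):4,(E:1,O:1):6)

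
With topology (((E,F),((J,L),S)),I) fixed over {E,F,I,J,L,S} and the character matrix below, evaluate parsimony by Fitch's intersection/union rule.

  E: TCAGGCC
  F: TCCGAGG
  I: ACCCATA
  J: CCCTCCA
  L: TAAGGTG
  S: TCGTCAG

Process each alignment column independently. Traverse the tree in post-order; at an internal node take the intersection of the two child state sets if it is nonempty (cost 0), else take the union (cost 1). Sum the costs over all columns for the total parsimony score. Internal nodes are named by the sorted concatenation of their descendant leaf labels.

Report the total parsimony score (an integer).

19

[col 0] EF: children E:{T}, F:{T} ∩→ {T}; cost 0
[col 0] JL: children J:{C}, L:{T} ∪→ {C,T}; cost 1
[col 0] JLS: children JL:{C,T}, S:{T} ∩→ {T}; cost 0
[col 0] EFJLS: children EF:{T}, JLS:{T} ∩→ {T}; cost 0
[col 0] EFIJLS: children EFJLS:{T}, I:{A} ∪→ {A,T}; cost 1
[col 1] EF: children E:{C}, F:{C} ∩→ {C}; cost 0
[col 1] JL: children J:{C}, L:{A} ∪→ {A,C}; cost 1
[col 1] JLS: children JL:{A,C}, S:{C} ∩→ {C}; cost 0
[col 1] EFJLS: children EF:{C}, JLS:{C} ∩→ {C}; cost 0
[col 1] EFIJLS: children EFJLS:{C}, I:{C} ∩→ {C}; cost 0
[col 2] EF: children E:{A}, F:{C} ∪→ {A,C}; cost 1
[col 2] JL: children J:{C}, L:{A} ∪→ {A,C}; cost 1
[col 2] JLS: children JL:{A,C}, S:{G} ∪→ {A,C,G}; cost 1
[col 2] EFJLS: children EF:{A,C}, JLS:{A,C,G} ∩→ {A,C}; cost 0
[col 2] EFIJLS: children EFJLS:{A,C}, I:{C} ∩→ {C}; cost 0
[col 3] EF: children E:{G}, F:{G} ∩→ {G}; cost 0
[col 3] JL: children J:{T}, L:{G} ∪→ {G,T}; cost 1
[col 3] JLS: children JL:{G,T}, S:{T} ∩→ {T}; cost 0
[col 3] EFJLS: children EF:{G}, JLS:{T} ∪→ {G,T}; cost 1
[col 3] EFIJLS: children EFJLS:{G,T}, I:{C} ∪→ {C,G,T}; cost 1
[col 4] EF: children E:{G}, F:{A} ∪→ {A,G}; cost 1
[col 4] JL: children J:{C}, L:{G} ∪→ {C,G}; cost 1
[col 4] JLS: children JL:{C,G}, S:{C} ∩→ {C}; cost 0
[col 4] EFJLS: children EF:{A,G}, JLS:{C} ∪→ {A,C,G}; cost 1
[col 4] EFIJLS: children EFJLS:{A,C,G}, I:{A} ∩→ {A}; cost 0
[col 5] EF: children E:{C}, F:{G} ∪→ {C,G}; cost 1
[col 5] JL: children J:{C}, L:{T} ∪→ {C,T}; cost 1
[col 5] JLS: children JL:{C,T}, S:{A} ∪→ {A,C,T}; cost 1
[col 5] EFJLS: children EF:{C,G}, JLS:{A,C,T} ∩→ {C}; cost 0
[col 5] EFIJLS: children EFJLS:{C}, I:{T} ∪→ {C,T}; cost 1
[col 6] EF: children E:{C}, F:{G} ∪→ {C,G}; cost 1
[col 6] JL: children J:{A}, L:{G} ∪→ {A,G}; cost 1
[col 6] JLS: children JL:{A,G}, S:{G} ∩→ {G}; cost 0
[col 6] EFJLS: children EF:{C,G}, JLS:{G} ∩→ {G}; cost 0
[col 6] EFIJLS: children EFJLS:{G}, I:{A} ∪→ {A,G}; cost 1
per-site changes: [2, 1, 3, 3, 3, 4, 3]; total = 19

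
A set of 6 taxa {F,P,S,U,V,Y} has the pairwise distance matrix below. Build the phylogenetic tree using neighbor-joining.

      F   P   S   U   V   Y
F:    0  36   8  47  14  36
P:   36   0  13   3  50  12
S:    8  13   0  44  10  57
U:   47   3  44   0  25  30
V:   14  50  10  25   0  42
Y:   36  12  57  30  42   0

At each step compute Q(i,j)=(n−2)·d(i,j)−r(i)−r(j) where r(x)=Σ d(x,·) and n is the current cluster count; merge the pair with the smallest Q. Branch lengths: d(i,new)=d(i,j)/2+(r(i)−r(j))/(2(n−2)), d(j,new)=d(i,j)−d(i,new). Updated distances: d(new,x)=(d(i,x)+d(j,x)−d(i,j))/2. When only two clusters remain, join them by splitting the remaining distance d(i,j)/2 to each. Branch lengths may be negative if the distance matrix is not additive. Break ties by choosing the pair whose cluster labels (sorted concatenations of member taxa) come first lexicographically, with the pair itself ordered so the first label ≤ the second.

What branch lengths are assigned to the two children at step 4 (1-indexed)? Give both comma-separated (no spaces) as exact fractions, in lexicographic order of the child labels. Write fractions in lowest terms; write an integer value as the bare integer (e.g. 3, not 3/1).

5/2,95/4

iteration 1: select P,U (d=3, Q=-251); attach at lengths (-23/8, 47/8); label the merged cluster PU
  updated: d(F,PU)=40, d(PU,S)=27, d(PU,V)=36, d(PU,Y)=39/2
iteration 2: select PU,Y (d=39/2, Q=-437/2); attach at lengths (53/12, 181/12); label the merged cluster PUY
  updated: d(F,PUY)=113/4, d(PUY,S)=129/4, d(PUY,V)=117/4
iteration 3: select F,S (d=8, Q=-169/2); attach at lengths (4, 4); label the merged cluster FS
  updated: d(FS,PUY)=105/4, d(FS,V)=8
iteration 4: select FS,PUY (d=105/4, Q=-127/2); attach at lengths (5/2, 95/4); label the merged cluster FPSUY
  updated: d(FPSUY,V)=11/2
iteration 5: select FPSUY,V (d=11/2); attach at lengths (11/4, 11/4); label the merged cluster FPSUVY
final tree: (((F:4,S:4):5/2,((P:-23/8,U:47/8):53/12,Y:181/12):95/4):11/4,V:11/4)
total length: 249/4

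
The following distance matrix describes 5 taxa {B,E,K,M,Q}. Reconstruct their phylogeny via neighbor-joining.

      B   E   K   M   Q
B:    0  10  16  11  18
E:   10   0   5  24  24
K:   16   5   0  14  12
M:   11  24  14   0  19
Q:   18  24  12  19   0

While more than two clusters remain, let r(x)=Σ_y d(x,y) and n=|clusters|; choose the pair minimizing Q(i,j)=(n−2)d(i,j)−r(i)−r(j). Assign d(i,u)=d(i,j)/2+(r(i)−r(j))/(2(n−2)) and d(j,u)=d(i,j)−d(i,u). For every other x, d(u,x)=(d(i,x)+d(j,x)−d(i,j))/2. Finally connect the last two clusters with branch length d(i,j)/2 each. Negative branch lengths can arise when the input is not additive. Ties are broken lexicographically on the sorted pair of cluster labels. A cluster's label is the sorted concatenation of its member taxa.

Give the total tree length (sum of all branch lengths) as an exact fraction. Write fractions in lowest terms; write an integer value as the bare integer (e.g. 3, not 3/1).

137/4

step 1: merge (E,K) at d=5, Q=-95; branch lengths E→31/6, K→-1/6; new cluster EK
  updated: d(B,EK)=21/2, d(EK,M)=33/2, d(EK,Q)=31/2
step 2: merge (B,M) at d=11, Q=-64; branch lengths B→15/4, M→29/4; new cluster BM
  updated: d(BM,EK)=8, d(BM,Q)=13
step 3: merge (BM,EK) at d=8, Q=-73/2; branch lengths BM→11/4, EK→21/4; new cluster BEKM
  updated: d(BEKM,Q)=41/4
step 4: merge (BEKM,Q) at d=41/4; branch lengths BEKM→41/8, Q→41/8; new cluster BEKMQ
final tree: (((B:15/4,M:29/4):11/4,(E:31/6,K:-1/6):21/4):41/8,Q:41/8)
total length: 137/4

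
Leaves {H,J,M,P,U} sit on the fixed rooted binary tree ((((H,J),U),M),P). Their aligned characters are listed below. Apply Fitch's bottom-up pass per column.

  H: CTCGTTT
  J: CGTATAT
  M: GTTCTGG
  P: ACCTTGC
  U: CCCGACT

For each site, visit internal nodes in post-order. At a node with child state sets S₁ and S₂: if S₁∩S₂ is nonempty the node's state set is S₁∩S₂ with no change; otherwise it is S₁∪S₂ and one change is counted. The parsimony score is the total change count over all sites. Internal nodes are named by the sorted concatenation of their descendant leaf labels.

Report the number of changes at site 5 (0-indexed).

site 0, node HJ: H={C} ∩ J={C} → {C} (+0)
site 0, node HJU: HJ={C} ∩ U={C} → {C} (+0)
site 0, node HJMU: HJU={C} ∪ M={G} → {C,G} (+1)
site 0, node HJMPU: HJMU={C,G} ∪ P={A} → {A,C,G} (+1)
site 1, node HJ: H={T} ∪ J={G} → {G,T} (+1)
site 1, node HJU: HJ={G,T} ∪ U={C} → {C,G,T} (+1)
site 1, node HJMU: HJU={C,G,T} ∩ M={T} → {T} (+0)
site 1, node HJMPU: HJMU={T} ∪ P={C} → {C,T} (+1)
site 2, node HJ: H={C} ∪ J={T} → {C,T} (+1)
site 2, node HJU: HJ={C,T} ∩ U={C} → {C} (+0)
site 2, node HJMU: HJU={C} ∪ M={T} → {C,T} (+1)
site 2, node HJMPU: HJMU={C,T} ∩ P={C} → {C} (+0)
site 3, node HJ: H={G} ∪ J={A} → {A,G} (+1)
site 3, node HJU: HJ={A,G} ∩ U={G} → {G} (+0)
site 3, node HJMU: HJU={G} ∪ M={C} → {C,G} (+1)
site 3, node HJMPU: HJMU={C,G} ∪ P={T} → {C,G,T} (+1)
site 4, node HJ: H={T} ∩ J={T} → {T} (+0)
site 4, node HJU: HJ={T} ∪ U={A} → {A,T} (+1)
site 4, node HJMU: HJU={A,T} ∩ M={T} → {T} (+0)
site 4, node HJMPU: HJMU={T} ∩ P={T} → {T} (+0)
site 5, node HJ: H={T} ∪ J={A} → {A,T} (+1)
site 5, node HJU: HJ={A,T} ∪ U={C} → {A,C,T} (+1)
site 5, node HJMU: HJU={A,C,T} ∪ M={G} → {A,C,G,T} (+1)
site 5, node HJMPU: HJMU={A,C,G,T} ∩ P={G} → {G} (+0)
site 6, node HJ: H={T} ∩ J={T} → {T} (+0)
site 6, node HJU: HJ={T} ∩ U={T} → {T} (+0)
site 6, node HJMU: HJU={T} ∪ M={G} → {G,T} (+1)
site 6, node HJMPU: HJMU={G,T} ∪ P={C} → {C,G,T} (+1)
per-site changes: [2, 3, 2, 3, 1, 3, 2]; total = 16

3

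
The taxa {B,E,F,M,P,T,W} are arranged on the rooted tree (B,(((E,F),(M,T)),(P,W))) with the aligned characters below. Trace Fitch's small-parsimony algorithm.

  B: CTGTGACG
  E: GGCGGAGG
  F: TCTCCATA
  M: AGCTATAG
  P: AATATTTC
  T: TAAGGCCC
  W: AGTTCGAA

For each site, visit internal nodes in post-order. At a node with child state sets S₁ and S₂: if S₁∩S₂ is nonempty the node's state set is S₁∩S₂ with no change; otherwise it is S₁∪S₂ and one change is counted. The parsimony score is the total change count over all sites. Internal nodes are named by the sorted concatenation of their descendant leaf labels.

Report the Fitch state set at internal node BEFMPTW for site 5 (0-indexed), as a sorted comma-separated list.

A,T

site 0, node EF: E={G} ∪ F={T} → {G,T} (+1)
site 0, node MT: M={A} ∪ T={T} → {A,T} (+1)
site 0, node EFMT: EF={G,T} ∩ MT={A,T} → {T} (+0)
site 0, node PW: P={A} ∩ W={A} → {A} (+0)
site 0, node EFMPTW: EFMT={T} ∪ PW={A} → {A,T} (+1)
site 0, node BEFMPTW: B={C} ∪ EFMPTW={A,T} → {A,C,T} (+1)
site 1, node EF: E={G} ∪ F={C} → {C,G} (+1)
site 1, node MT: M={G} ∪ T={A} → {A,G} (+1)
site 1, node EFMT: EF={C,G} ∩ MT={A,G} → {G} (+0)
site 1, node PW: P={A} ∪ W={G} → {A,G} (+1)
site 1, node EFMPTW: EFMT={G} ∩ PW={A,G} → {G} (+0)
site 1, node BEFMPTW: B={T} ∪ EFMPTW={G} → {G,T} (+1)
site 2, node EF: E={C} ∪ F={T} → {C,T} (+1)
site 2, node MT: M={C} ∪ T={A} → {A,C} (+1)
site 2, node EFMT: EF={C,T} ∩ MT={A,C} → {C} (+0)
site 2, node PW: P={T} ∩ W={T} → {T} (+0)
site 2, node EFMPTW: EFMT={C} ∪ PW={T} → {C,T} (+1)
site 2, node BEFMPTW: B={G} ∪ EFMPTW={C,T} → {C,G,T} (+1)
site 3, node EF: E={G} ∪ F={C} → {C,G} (+1)
site 3, node MT: M={T} ∪ T={G} → {G,T} (+1)
site 3, node EFMT: EF={C,G} ∩ MT={G,T} → {G} (+0)
site 3, node PW: P={A} ∪ W={T} → {A,T} (+1)
site 3, node EFMPTW: EFMT={G} ∪ PW={A,T} → {A,G,T} (+1)
site 3, node BEFMPTW: B={T} ∩ EFMPTW={A,G,T} → {T} (+0)
site 4, node EF: E={G} ∪ F={C} → {C,G} (+1)
site 4, node MT: M={A} ∪ T={G} → {A,G} (+1)
site 4, node EFMT: EF={C,G} ∩ MT={A,G} → {G} (+0)
site 4, node PW: P={T} ∪ W={C} → {C,T} (+1)
site 4, node EFMPTW: EFMT={G} ∪ PW={C,T} → {C,G,T} (+1)
site 4, node BEFMPTW: B={G} ∩ EFMPTW={C,G,T} → {G} (+0)
site 5, node EF: E={A} ∩ F={A} → {A} (+0)
site 5, node MT: M={T} ∪ T={C} → {C,T} (+1)
site 5, node EFMT: EF={A} ∪ MT={C,T} → {A,C,T} (+1)
site 5, node PW: P={T} ∪ W={G} → {G,T} (+1)
site 5, node EFMPTW: EFMT={A,C,T} ∩ PW={G,T} → {T} (+0)
site 5, node BEFMPTW: B={A} ∪ EFMPTW={T} → {A,T} (+1)
site 6, node EF: E={G} ∪ F={T} → {G,T} (+1)
site 6, node MT: M={A} ∪ T={C} → {A,C} (+1)
site 6, node EFMT: EF={G,T} ∪ MT={A,C} → {A,C,G,T} (+1)
site 6, node PW: P={T} ∪ W={A} → {A,T} (+1)
site 6, node EFMPTW: EFMT={A,C,G,T} ∩ PW={A,T} → {A,T} (+0)
site 6, node BEFMPTW: B={C} ∪ EFMPTW={A,T} → {A,C,T} (+1)
site 7, node EF: E={G} ∪ F={A} → {A,G} (+1)
site 7, node MT: M={G} ∪ T={C} → {C,G} (+1)
site 7, node EFMT: EF={A,G} ∩ MT={C,G} → {G} (+0)
site 7, node PW: P={C} ∪ W={A} → {A,C} (+1)
site 7, node EFMPTW: EFMT={G} ∪ PW={A,C} → {A,C,G} (+1)
site 7, node BEFMPTW: B={G} ∩ EFMPTW={A,C,G} → {G} (+0)
per-site changes: [4, 4, 4, 4, 4, 4, 5, 4]; total = 33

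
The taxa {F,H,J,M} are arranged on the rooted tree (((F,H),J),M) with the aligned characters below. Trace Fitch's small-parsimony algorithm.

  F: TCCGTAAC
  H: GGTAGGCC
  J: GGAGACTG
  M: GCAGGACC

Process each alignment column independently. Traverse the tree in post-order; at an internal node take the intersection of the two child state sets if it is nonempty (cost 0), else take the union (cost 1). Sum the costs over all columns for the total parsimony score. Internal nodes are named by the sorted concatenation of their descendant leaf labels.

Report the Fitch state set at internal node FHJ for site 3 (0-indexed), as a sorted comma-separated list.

G

[col 0] FH: children F:{T}, H:{G} ∪→ {G,T}; cost 1
[col 0] FHJ: children FH:{G,T}, J:{G} ∩→ {G}; cost 0
[col 0] FHJM: children FHJ:{G}, M:{G} ∩→ {G}; cost 0
[col 1] FH: children F:{C}, H:{G} ∪→ {C,G}; cost 1
[col 1] FHJ: children FH:{C,G}, J:{G} ∩→ {G}; cost 0
[col 1] FHJM: children FHJ:{G}, M:{C} ∪→ {C,G}; cost 1
[col 2] FH: children F:{C}, H:{T} ∪→ {C,T}; cost 1
[col 2] FHJ: children FH:{C,T}, J:{A} ∪→ {A,C,T}; cost 1
[col 2] FHJM: children FHJ:{A,C,T}, M:{A} ∩→ {A}; cost 0
[col 3] FH: children F:{G}, H:{A} ∪→ {A,G}; cost 1
[col 3] FHJ: children FH:{A,G}, J:{G} ∩→ {G}; cost 0
[col 3] FHJM: children FHJ:{G}, M:{G} ∩→ {G}; cost 0
[col 4] FH: children F:{T}, H:{G} ∪→ {G,T}; cost 1
[col 4] FHJ: children FH:{G,T}, J:{A} ∪→ {A,G,T}; cost 1
[col 4] FHJM: children FHJ:{A,G,T}, M:{G} ∩→ {G}; cost 0
[col 5] FH: children F:{A}, H:{G} ∪→ {A,G}; cost 1
[col 5] FHJ: children FH:{A,G}, J:{C} ∪→ {A,C,G}; cost 1
[col 5] FHJM: children FHJ:{A,C,G}, M:{A} ∩→ {A}; cost 0
[col 6] FH: children F:{A}, H:{C} ∪→ {A,C}; cost 1
[col 6] FHJ: children FH:{A,C}, J:{T} ∪→ {A,C,T}; cost 1
[col 6] FHJM: children FHJ:{A,C,T}, M:{C} ∩→ {C}; cost 0
[col 7] FH: children F:{C}, H:{C} ∩→ {C}; cost 0
[col 7] FHJ: children FH:{C}, J:{G} ∪→ {C,G}; cost 1
[col 7] FHJM: children FHJ:{C,G}, M:{C} ∩→ {C}; cost 0
per-site changes: [1, 2, 2, 1, 2, 2, 2, 1]; total = 13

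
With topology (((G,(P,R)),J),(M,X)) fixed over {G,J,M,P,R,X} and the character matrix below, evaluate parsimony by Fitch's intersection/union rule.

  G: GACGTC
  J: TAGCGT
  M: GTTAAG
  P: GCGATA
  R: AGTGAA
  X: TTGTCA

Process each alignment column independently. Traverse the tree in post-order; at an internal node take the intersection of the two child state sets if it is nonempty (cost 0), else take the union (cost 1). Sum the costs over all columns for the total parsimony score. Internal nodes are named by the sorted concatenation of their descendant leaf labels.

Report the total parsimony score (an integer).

20

PR@0: {G} ∪ {A} = {A,G} (union, +1)
GPR@0: {G} ∩ {A,G} = {G} (intersection, +0)
GJPR@0: {G} ∪ {T} = {G,T} (union, +1)
MX@0: {G} ∪ {T} = {G,T} (union, +1)
GJMPRX@0: {G,T} ∩ {G,T} = {G,T} (intersection, +0)
PR@1: {C} ∪ {G} = {C,G} (union, +1)
GPR@1: {A} ∪ {C,G} = {A,C,G} (union, +1)
GJPR@1: {A,C,G} ∩ {A} = {A} (intersection, +0)
MX@1: {T} ∩ {T} = {T} (intersection, +0)
GJMPRX@1: {A} ∪ {T} = {A,T} (union, +1)
PR@2: {G} ∪ {T} = {G,T} (union, +1)
GPR@2: {C} ∪ {G,T} = {C,G,T} (union, +1)
GJPR@2: {C,G,T} ∩ {G} = {G} (intersection, +0)
MX@2: {T} ∪ {G} = {G,T} (union, +1)
GJMPRX@2: {G} ∩ {G,T} = {G} (intersection, +0)
PR@3: {A} ∪ {G} = {A,G} (union, +1)
GPR@3: {G} ∩ {A,G} = {G} (intersection, +0)
GJPR@3: {G} ∪ {C} = {C,G} (union, +1)
MX@3: {A} ∪ {T} = {A,T} (union, +1)
GJMPRX@3: {C,G} ∪ {A,T} = {A,C,G,T} (union, +1)
PR@4: {T} ∪ {A} = {A,T} (union, +1)
GPR@4: {T} ∩ {A,T} = {T} (intersection, +0)
GJPR@4: {T} ∪ {G} = {G,T} (union, +1)
MX@4: {A} ∪ {C} = {A,C} (union, +1)
GJMPRX@4: {G,T} ∪ {A,C} = {A,C,G,T} (union, +1)
PR@5: {A} ∩ {A} = {A} (intersection, +0)
GPR@5: {C} ∪ {A} = {A,C} (union, +1)
GJPR@5: {A,C} ∪ {T} = {A,C,T} (union, +1)
MX@5: {G} ∪ {A} = {A,G} (union, +1)
GJMPRX@5: {A,C,T} ∩ {A,G} = {A} (intersection, +0)
per-site changes: [3, 3, 3, 4, 4, 3]; total = 20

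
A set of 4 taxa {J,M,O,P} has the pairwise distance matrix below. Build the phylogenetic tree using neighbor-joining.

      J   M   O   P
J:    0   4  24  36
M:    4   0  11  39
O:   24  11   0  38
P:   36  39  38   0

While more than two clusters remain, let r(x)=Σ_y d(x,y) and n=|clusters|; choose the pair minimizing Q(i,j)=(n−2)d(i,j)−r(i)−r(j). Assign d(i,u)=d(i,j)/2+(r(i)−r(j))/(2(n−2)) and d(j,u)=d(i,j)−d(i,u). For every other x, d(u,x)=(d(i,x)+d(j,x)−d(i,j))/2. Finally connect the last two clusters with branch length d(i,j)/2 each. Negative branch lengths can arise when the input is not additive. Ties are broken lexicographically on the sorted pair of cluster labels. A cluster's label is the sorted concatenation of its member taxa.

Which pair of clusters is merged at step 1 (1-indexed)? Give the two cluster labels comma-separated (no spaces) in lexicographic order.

J,M

1. join J+M (d=4, Q=-110) ⇒ JM; edges |J|=9/2, |M|=-1/2
  updated: d(JM,O)=31/2, d(JM,P)=71/2
2. join JM+O (d=31/2, Q=-89) ⇒ JMO; edges |JM|=13/2, |O|=9
  updated: d(JMO,P)=29
3. join JMO+P (d=29) ⇒ JMOP; edges |JMO|=29/2, |P|=29/2
final tree: (((J:9/2,M:-1/2):13/2,O:9):29/2,P:29/2)
total length: 97/2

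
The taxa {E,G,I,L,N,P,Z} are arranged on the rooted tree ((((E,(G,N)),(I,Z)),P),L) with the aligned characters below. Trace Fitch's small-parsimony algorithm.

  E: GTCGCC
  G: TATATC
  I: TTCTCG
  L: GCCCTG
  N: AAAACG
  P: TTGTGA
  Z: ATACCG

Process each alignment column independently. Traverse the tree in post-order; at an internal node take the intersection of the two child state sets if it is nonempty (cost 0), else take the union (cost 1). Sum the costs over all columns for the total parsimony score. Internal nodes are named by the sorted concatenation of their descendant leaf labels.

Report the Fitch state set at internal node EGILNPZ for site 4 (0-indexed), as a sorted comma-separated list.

C,G,T

[col 0] GN: children G:{T}, N:{A} ∪→ {A,T}; cost 1
[col 0] EGN: children E:{G}, GN:{A,T} ∪→ {A,G,T}; cost 1
[col 0] IZ: children I:{T}, Z:{A} ∪→ {A,T}; cost 1
[col 0] EGINZ: children EGN:{A,G,T}, IZ:{A,T} ∩→ {A,T}; cost 0
[col 0] EGINPZ: children EGINZ:{A,T}, P:{T} ∩→ {T}; cost 0
[col 0] EGILNPZ: children EGINPZ:{T}, L:{G} ∪→ {G,T}; cost 1
[col 1] GN: children G:{A}, N:{A} ∩→ {A}; cost 0
[col 1] EGN: children E:{T}, GN:{A} ∪→ {A,T}; cost 1
[col 1] IZ: children I:{T}, Z:{T} ∩→ {T}; cost 0
[col 1] EGINZ: children EGN:{A,T}, IZ:{T} ∩→ {T}; cost 0
[col 1] EGINPZ: children EGINZ:{T}, P:{T} ∩→ {T}; cost 0
[col 1] EGILNPZ: children EGINPZ:{T}, L:{C} ∪→ {C,T}; cost 1
[col 2] GN: children G:{T}, N:{A} ∪→ {A,T}; cost 1
[col 2] EGN: children E:{C}, GN:{A,T} ∪→ {A,C,T}; cost 1
[col 2] IZ: children I:{C}, Z:{A} ∪→ {A,C}; cost 1
[col 2] EGINZ: children EGN:{A,C,T}, IZ:{A,C} ∩→ {A,C}; cost 0
[col 2] EGINPZ: children EGINZ:{A,C}, P:{G} ∪→ {A,C,G}; cost 1
[col 2] EGILNPZ: children EGINPZ:{A,C,G}, L:{C} ∩→ {C}; cost 0
[col 3] GN: children G:{A}, N:{A} ∩→ {A}; cost 0
[col 3] EGN: children E:{G}, GN:{A} ∪→ {A,G}; cost 1
[col 3] IZ: children I:{T}, Z:{C} ∪→ {C,T}; cost 1
[col 3] EGINZ: children EGN:{A,G}, IZ:{C,T} ∪→ {A,C,G,T}; cost 1
[col 3] EGINPZ: children EGINZ:{A,C,G,T}, P:{T} ∩→ {T}; cost 0
[col 3] EGILNPZ: children EGINPZ:{T}, L:{C} ∪→ {C,T}; cost 1
[col 4] GN: children G:{T}, N:{C} ∪→ {C,T}; cost 1
[col 4] EGN: children E:{C}, GN:{C,T} ∩→ {C}; cost 0
[col 4] IZ: children I:{C}, Z:{C} ∩→ {C}; cost 0
[col 4] EGINZ: children EGN:{C}, IZ:{C} ∩→ {C}; cost 0
[col 4] EGINPZ: children EGINZ:{C}, P:{G} ∪→ {C,G}; cost 1
[col 4] EGILNPZ: children EGINPZ:{C,G}, L:{T} ∪→ {C,G,T}; cost 1
[col 5] GN: children G:{C}, N:{G} ∪→ {C,G}; cost 1
[col 5] EGN: children E:{C}, GN:{C,G} ∩→ {C}; cost 0
[col 5] IZ: children I:{G}, Z:{G} ∩→ {G}; cost 0
[col 5] EGINZ: children EGN:{C}, IZ:{G} ∪→ {C,G}; cost 1
[col 5] EGINPZ: children EGINZ:{C,G}, P:{A} ∪→ {A,C,G}; cost 1
[col 5] EGILNPZ: children EGINPZ:{A,C,G}, L:{G} ∩→ {G}; cost 0
per-site changes: [4, 2, 4, 4, 3, 3]; total = 20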